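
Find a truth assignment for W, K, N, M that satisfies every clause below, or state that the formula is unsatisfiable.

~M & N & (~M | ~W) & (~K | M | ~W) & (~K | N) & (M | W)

W: True, K: False, N: True, M: False

Unit clause (~M) forces M = False.
Unit clause (N) forces N = True.
In (M | W) only W is left, so W = True.
In (~K | M | ~W) only ~K is left, so K = False.
Check each clause:
  (~M): ~M holds.
  (N): N holds.
  (~M | ~W): ~M holds.
  (~K | M | ~W): ~K holds.
  (~K | N): ~K holds.
  (M | W): W holds.
All clauses satisfied.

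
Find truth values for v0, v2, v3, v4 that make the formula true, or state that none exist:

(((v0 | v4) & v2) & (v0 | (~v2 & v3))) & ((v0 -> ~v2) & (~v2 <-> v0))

The formula is unsatisfiable.

Case v2 = True: the formula simplifies to ((v0 | v4) & v0) & (~v0 & ~v0).
  v0 = True: the conjunct ~v0 is False.
  v0 = False: the conjunct v0 is False.
Case v2 = False: the conjunct v2 is False.
Both cases fail — unsatisfiable.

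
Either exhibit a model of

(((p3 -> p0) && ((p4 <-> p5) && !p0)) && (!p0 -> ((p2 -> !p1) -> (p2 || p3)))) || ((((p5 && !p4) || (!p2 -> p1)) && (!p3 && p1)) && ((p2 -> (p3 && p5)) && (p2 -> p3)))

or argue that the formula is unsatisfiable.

p0: False; p1: True; p2: False; p3: False; p4: False; p5: True

  (((p3 -> p0) && ((p4 <-> p5) && !p0)) && (!p0 -> ((p2 -> !p1) -> (p2 || p3)))) || ((((p5 && !p4) || (!p2 -> p1)) && (!p3 && p1)) && ((p2 -> (p3 && p5)) && (p2 -> p3))) = True
    ((p3 -> p0) && ((p4 <-> p5) && !p0)) && (!p0 -> ((p2 -> !p1) -> (p2 || p3))) = False
      (p3 -> p0) && ((p4 <-> p5) && !p0) = False
        p3 -> p0 = True
        (p4 <-> p5) && !p0 = False
          p4 <-> p5 = False
          !p0 = True
      !p0 -> ((p2 -> !p1) -> (p2 || p3)) = False
        !p0 = True
        (p2 -> !p1) -> (p2 || p3) = False
          p2 -> !p1 = True
            !p1 = False
          p2 || p3 = False
    (((p5 && !p4) || (!p2 -> p1)) && (!p3 && p1)) && ((p2 -> (p3 && p5)) && (p2 -> p3)) = True
      ((p5 && !p4) || (!p2 -> p1)) && (!p3 && p1) = True
        (p5 && !p4) || (!p2 -> p1) = True
          p5 && !p4 = True
            !p4 = True
          !p2 -> p1 = True
            !p2 = True
        !p3 && p1 = True
          !p3 = True
      (p2 -> (p3 && p5)) && (p2 -> p3) = True
        p2 -> (p3 && p5) = True
          p3 && p5 = False
        p2 -> p3 = True
The formula evaluates to True.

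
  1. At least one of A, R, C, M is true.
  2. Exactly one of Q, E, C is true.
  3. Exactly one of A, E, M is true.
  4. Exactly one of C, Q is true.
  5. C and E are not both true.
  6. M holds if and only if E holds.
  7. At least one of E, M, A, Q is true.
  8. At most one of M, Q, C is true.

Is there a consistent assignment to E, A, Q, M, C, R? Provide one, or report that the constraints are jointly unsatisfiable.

E = False; A = True; Q = True; M = False; C = False; R = False

  (1) {A, R, C, M}: 1 true — at least one ✓
  (2) {Q, E, C}: 1 true — exactly one ✓
  (3) {A, E, M}: 1 true — exactly one ✓
  (4) {C, Q}: 1 true — exactly one ✓
  (5) C=F, E=F — not both ✓
  (6) M=F, E=F — same ✓
  (7) {E, M, A, Q}: 2 true — at least one ✓
  (8) {M, Q, C}: 1 true — at most one ✓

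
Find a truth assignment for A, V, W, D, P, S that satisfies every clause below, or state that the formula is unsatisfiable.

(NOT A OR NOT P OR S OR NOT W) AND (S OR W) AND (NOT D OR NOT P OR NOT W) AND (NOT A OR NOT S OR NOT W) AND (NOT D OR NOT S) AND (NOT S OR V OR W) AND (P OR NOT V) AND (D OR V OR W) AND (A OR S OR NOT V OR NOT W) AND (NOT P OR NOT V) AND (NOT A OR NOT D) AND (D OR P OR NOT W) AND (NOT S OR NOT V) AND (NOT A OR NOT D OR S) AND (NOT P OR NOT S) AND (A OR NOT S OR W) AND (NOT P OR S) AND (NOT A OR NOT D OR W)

A: False; V: False; W: True; D: True; P: False; S: False

Set A = False.
Try V = True:
  (P OR NOT V) forces P = True.
  clause (NOT P OR NOT V) is falsified — backtrack.
So V = False.
Try W = False:
  (S OR W) forces S = True.
  clause (NOT S OR V OR W) is falsified — backtrack.
So W = True.
Try D = False:
  (D OR P OR NOT W) forces P = True.
  (NOT P OR NOT S) forces S = False.
  clause (NOT P OR S) is falsified — backtrack.
So D = True.
  then (NOT D OR NOT P OR NOT W) forces P = False.
  then (NOT D OR NOT S) forces S = False.
All clauses satisfied.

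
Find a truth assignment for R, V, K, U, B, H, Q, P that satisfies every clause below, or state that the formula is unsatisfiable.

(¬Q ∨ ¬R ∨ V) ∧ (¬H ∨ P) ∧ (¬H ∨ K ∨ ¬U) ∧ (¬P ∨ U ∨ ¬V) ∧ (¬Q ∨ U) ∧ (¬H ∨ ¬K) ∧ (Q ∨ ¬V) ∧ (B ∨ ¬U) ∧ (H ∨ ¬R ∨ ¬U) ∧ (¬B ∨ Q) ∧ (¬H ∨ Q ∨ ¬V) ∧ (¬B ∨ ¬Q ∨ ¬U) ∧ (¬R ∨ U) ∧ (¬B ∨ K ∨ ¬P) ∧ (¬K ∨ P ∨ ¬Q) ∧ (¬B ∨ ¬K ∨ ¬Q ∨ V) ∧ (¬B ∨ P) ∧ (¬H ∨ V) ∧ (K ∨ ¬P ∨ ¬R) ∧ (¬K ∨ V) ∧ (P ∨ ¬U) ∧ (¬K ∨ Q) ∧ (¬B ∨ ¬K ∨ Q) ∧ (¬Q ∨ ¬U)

Set R = False.
Try V = True:
  (Q ∨ ¬V) forces Q = True.
  (¬Q ∨ U) forces U = True.
  clause (¬Q ∨ ¬U) is falsified — backtrack.
So V = False.
  then (¬H ∨ V) forces H = False.
  then (¬K ∨ V) forces K = False.
Set U = False.
  then (¬Q ∨ U) forces Q = False.
  then (¬B ∨ Q) forces B = False.
Set P = True.
All clauses satisfied.

R = False; V = False; K = False; U = False; B = False; H = False; Q = False; P = True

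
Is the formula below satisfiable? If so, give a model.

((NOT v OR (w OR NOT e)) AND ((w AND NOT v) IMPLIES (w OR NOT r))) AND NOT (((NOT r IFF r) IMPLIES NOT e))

UNSATISFIABLE

The conjunct NOT (((NOT r IFF r) IMPLIES NOT e)) is unsatisfiable on its own:
  r=F, e=F: evaluates to False.
  r=F, e=T: evaluates to False.
  r=T, e=F: evaluates to False.
  r=T, e=T: evaluates to False.
So the whole conjunction is unsatisfiable.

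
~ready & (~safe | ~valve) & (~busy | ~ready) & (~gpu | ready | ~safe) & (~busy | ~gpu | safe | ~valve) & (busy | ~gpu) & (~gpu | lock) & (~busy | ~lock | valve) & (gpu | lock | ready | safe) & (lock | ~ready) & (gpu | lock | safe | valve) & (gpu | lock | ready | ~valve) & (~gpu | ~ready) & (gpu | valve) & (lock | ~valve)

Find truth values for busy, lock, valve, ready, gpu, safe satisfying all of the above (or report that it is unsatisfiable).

Unit clause (~ready) forces ready = False.
Set busy = True.
Try lock = False:
  (~gpu | lock) forces gpu = False.
  (gpu | lock | ready | safe) forces safe = True.
  (~safe | ~valve) forces valve = False.
  clause (gpu | valve) is falsified — backtrack.
So lock = True.
  then (~busy | ~lock | valve) forces valve = True.
  then (~safe | ~valve) forces safe = False.
  then (~busy | ~gpu | safe | ~valve) forces gpu = False.
All clauses satisfied.

busy=T, lock=T, valve=T, ready=F, gpu=F, safe=F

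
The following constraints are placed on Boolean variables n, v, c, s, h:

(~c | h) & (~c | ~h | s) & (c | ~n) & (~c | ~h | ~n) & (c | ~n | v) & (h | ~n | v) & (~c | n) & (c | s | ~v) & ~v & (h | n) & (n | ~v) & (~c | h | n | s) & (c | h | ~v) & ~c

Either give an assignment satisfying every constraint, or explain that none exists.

n=F; v=F; c=F; s=F; h=T

Unit clause (~v) forces v = False.
Unit clause (~c) forces c = False.
In (c | ~n) only ~n is left, so n = False.
In (h | n) only h is left, so h = True.
Set s = False.
All clauses satisfied.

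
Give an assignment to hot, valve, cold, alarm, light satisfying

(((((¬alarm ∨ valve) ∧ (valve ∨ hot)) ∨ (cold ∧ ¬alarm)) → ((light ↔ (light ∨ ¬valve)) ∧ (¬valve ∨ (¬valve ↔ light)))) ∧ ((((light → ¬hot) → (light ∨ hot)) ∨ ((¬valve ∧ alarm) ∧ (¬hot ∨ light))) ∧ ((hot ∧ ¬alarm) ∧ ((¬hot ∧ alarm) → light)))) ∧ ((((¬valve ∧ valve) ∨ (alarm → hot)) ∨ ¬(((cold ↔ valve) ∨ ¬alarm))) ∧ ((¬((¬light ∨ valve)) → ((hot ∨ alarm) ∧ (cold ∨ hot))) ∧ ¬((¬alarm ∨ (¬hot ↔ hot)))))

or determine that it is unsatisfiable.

Unsatisfiable

Case alarm = True: the conjunct ¬alarm is False.
Case alarm = False: the conjunct ¬((¬alarm ∨ (¬hot ↔ hot))) becomes ¬((True ∨ (¬hot ↔ hot))) = False.
Both cases fail — unsatisfiable.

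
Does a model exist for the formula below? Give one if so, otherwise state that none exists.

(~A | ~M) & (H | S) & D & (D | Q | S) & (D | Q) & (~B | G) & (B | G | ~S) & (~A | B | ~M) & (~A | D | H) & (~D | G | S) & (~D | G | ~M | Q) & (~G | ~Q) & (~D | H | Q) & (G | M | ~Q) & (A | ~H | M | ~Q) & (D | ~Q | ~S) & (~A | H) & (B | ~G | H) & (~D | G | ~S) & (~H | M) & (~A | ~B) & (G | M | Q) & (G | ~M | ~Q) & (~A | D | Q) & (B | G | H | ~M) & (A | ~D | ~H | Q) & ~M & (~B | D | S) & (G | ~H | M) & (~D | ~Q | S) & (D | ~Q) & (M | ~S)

The formula is unsatisfiable.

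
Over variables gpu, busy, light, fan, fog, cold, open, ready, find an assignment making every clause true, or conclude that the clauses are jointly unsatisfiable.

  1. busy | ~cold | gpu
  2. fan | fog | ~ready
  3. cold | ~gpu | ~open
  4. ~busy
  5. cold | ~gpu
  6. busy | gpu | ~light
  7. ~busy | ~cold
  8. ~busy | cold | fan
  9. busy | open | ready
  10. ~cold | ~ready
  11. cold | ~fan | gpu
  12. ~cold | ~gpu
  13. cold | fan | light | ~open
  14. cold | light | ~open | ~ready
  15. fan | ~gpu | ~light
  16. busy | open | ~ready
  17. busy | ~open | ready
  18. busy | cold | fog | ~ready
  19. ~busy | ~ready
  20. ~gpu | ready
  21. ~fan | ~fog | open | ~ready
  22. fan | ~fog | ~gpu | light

Case open = True:
  (~busy) forces busy = False.
  (busy | ~open | ready) forces ready = True.
  (~cold | ~ready) forces cold = False.
  (cold | ~gpu | ~open) forces gpu = False.
  (busy | gpu | ~light) forces light = False.
  Clause (cold | light | ~open | ~ready) is falsified — contradiction.
Case open = False:
  (~busy) forces busy = False.
  (busy | open | ready) forces ready = True.
  Clause (busy | open | ~ready) is falsified — contradiction.
Both cases fail, so the formula is unsatisfiable.

The formula is unsatisfiable.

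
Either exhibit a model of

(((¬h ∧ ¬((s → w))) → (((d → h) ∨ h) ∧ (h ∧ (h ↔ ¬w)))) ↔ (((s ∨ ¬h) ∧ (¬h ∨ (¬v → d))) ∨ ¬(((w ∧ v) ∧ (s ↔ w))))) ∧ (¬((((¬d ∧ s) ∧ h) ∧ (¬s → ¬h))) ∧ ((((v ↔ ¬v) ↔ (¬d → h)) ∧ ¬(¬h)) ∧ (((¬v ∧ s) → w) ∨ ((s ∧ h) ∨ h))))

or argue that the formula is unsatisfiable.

Unsatisfiable — no assignment works.

Case h = True: the formula simplifies to ((s ∧ (¬v → d)) ∨ ¬(((w ∧ v) ∧ (s ↔ w)))) ∧ (¬(((¬d ∧ s) ∧ s)) ∧ (v ↔ ¬v)).
  v = True: the conjunct v ↔ ¬v becomes True ↔ ¬True = False.
  v = False: the conjunct v ↔ ¬v becomes False ↔ ¬False = False.
Case h = False: the conjunct ¬(¬h) becomes ¬(¬False) = False.
Both cases fail — unsatisfiable.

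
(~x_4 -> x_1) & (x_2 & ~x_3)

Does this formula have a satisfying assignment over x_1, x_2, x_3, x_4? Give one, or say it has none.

x_1: True, x_2: True, x_3: False, x_4: True

  ~x_4 -> x_1 = True
    ~x_4 = False
  x_2 & ~x_3 = True
    ~x_3 = True
Both conjuncts True, so the formula holds.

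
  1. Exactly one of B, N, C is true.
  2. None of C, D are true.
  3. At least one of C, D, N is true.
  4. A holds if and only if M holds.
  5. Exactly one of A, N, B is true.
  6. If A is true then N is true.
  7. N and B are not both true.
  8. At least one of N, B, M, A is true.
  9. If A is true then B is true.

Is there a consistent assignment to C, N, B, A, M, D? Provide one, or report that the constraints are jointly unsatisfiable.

C = False, N = True, B = False, A = False, M = False, D = False

  (1) {B, N, C}: 1 true — exactly one ✓
  (2) {C, D}: 0 true — none ✓
  (3) {C, D, N}: 1 true — at least one ✓
  (4) A=F, M=F — same ✓
  (5) {A, N, B}: 1 true — exactly one ✓
  (6) A=F ⇒ N: vacuous ✓
  (7) N=T, B=F — not both ✓
  (8) {N, B, M, A}: 1 true — at least one ✓
  (9) A=F ⇒ B: vacuous ✓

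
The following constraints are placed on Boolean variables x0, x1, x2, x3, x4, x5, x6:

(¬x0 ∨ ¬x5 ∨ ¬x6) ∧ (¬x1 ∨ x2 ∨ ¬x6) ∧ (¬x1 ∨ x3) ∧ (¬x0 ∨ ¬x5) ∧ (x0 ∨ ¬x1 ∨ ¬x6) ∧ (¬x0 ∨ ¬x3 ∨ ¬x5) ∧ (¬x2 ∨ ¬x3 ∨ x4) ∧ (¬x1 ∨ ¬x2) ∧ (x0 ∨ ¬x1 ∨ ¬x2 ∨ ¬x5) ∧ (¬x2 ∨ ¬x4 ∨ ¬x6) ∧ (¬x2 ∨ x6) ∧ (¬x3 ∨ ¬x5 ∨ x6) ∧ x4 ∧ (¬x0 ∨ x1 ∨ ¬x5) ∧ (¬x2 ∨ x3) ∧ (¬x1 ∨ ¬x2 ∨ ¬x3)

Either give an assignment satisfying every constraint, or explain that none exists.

x0=F, x1=F, x2=F, x3=F, x4=T, x5=T, x6=F

Unit clause (x4) forces x4 = True.
Set x0 = False.
Set x1 = False.
Try x2 = True:
  (¬x2 ∨ ¬x4 ∨ ¬x6) forces x6 = False.
  clause (¬x2 ∨ x6) is falsified — backtrack.
So x2 = False.
Set x3 = False.
Set x5 = True.
Set x6 = False.
All clauses satisfied.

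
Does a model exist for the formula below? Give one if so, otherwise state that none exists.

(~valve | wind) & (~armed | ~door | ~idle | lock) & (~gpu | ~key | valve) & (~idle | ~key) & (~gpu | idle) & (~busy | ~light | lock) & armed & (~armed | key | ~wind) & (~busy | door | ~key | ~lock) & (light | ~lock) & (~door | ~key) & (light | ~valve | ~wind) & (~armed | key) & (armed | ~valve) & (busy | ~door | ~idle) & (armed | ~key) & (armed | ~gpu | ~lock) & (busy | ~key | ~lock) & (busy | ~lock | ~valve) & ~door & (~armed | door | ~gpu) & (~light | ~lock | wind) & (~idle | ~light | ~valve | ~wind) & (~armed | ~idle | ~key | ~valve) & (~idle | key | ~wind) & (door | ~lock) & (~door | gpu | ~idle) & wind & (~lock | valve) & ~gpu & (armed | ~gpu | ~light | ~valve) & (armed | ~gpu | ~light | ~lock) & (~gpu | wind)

Unit clause (armed) forces armed = True.
In (~armed | key) only key is left, so key = True.
Unit clause (~door) forces door = False.
In (~armed | door | ~gpu) only ~gpu is left, so gpu = False.
In (door | ~lock) only ~lock is left, so lock = False.
Unit clause (wind) forces wind = True.
In (~idle | ~key) only ~idle is left, so idle = False.
Set busy = False.
Set valve = False.
Set light = True.
All clauses satisfied.

busy: False, idle: False, armed: True, valve: False, lock: False, key: True, door: False, gpu: False, wind: True, light: True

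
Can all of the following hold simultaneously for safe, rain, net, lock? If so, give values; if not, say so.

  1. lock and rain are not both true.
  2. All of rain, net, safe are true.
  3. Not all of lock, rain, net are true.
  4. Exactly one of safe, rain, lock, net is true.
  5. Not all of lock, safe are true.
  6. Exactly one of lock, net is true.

UNSATISFIABLE

Case safe = True:
  (2) forces rain = True.
  Constraint (4) is violated (safe=T, rain=T) — contradiction.
Case safe = False:
  Constraint (2) is violated (safe=F) — contradiction.
Both cases fail — unsatisfiable.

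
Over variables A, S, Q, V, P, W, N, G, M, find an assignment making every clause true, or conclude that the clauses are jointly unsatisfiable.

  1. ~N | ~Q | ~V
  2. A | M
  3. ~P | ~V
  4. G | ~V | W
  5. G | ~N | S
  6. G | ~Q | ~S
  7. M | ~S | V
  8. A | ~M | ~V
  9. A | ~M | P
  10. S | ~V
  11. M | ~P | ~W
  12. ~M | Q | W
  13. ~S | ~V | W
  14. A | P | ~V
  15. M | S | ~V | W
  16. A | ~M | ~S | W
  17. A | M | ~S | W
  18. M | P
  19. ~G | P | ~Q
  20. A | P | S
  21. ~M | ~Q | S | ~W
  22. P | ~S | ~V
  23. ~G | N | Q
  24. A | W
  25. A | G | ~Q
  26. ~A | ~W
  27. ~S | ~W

A=T, S=F, Q=T, V=F, P=T, W=F, N=T, G=T, M=F

Set A = True.
  then (~A | ~W) forces W = False.
Set S = False.
  then (S | ~V) forces V = False.
Set Q = True.
Set P = True.
Set N = True.
  then (G | ~N | S) forces G = True.
Set M = False.
All clauses satisfied.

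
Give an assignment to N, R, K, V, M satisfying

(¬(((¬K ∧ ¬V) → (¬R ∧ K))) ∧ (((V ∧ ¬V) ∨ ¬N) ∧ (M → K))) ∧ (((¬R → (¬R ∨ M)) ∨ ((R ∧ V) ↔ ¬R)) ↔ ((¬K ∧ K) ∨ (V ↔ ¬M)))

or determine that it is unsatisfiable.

No satisfying assignment exists.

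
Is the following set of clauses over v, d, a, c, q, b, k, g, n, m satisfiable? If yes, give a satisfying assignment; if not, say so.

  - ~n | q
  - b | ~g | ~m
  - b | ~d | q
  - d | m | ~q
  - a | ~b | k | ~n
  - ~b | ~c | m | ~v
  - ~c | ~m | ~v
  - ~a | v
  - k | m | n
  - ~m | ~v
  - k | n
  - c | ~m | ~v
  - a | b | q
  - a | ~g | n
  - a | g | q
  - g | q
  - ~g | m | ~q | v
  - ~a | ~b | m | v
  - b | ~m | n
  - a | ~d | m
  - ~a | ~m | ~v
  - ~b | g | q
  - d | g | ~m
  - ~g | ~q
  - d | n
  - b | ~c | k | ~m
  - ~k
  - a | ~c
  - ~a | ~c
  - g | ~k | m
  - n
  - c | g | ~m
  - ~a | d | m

Unit clause (~k) forces k = False.
Unit clause (n) forces n = True.
In (~n | q) only q is left, so q = True.
In (~g | ~q) only ~g is left, so g = False.
Set v = True.
  then (~m | ~v) forces m = False.
  then (d | m | ~q) forces d = True.
  then (a | ~d | m) forces a = True.
  then (~a | ~c) forces c = False.
Set b = True.
All clauses satisfied.

v = True; d = True; a = True; c = False; q = True; b = True; k = False; g = False; n = True; m = False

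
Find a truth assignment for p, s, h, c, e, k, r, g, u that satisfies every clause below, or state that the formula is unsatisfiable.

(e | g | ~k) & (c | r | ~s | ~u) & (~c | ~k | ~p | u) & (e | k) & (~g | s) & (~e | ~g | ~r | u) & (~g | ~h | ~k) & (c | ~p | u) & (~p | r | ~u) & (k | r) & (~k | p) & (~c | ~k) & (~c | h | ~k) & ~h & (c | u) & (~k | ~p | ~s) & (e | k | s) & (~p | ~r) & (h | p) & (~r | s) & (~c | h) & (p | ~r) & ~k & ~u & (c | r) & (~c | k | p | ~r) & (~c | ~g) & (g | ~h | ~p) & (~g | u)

Case u = True:
  Clause (~u) is falsified — contradiction.
Case u = False:
  (~h) forces h = False.
  (c | u) forces c = True.
  Clause (~c | h) is falsified — contradiction.
Both cases fail, so the formula is unsatisfiable.

The formula is unsatisfiable.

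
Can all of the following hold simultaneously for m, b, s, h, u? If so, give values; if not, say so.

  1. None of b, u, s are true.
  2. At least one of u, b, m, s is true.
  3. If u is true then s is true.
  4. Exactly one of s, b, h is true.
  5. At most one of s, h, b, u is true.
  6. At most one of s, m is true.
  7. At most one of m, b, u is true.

m: True, b: False, s: False, h: True, u: False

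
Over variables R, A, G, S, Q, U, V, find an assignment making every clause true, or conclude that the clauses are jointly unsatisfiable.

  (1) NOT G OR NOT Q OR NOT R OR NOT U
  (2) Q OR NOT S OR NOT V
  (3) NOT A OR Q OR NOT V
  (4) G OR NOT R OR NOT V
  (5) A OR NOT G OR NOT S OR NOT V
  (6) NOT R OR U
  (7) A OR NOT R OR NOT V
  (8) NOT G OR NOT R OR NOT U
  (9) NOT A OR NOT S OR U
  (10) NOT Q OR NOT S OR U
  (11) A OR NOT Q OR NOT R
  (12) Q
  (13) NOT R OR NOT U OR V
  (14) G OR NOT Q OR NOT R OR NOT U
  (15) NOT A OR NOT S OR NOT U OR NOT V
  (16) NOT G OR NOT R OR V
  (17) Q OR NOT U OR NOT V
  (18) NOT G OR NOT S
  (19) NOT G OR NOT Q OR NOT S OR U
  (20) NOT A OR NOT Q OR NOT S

Unit clause (Q) forces Q = True.
Try R = True:
  (NOT R OR U) forces U = True.
  (NOT G OR NOT Q OR NOT R OR NOT U) forces G = False.
  clause (G OR NOT Q OR NOT R OR NOT U) is falsified — backtrack.
So R = False.
Set A = True.
  then (NOT A OR NOT Q OR NOT S) forces S = False.
Set G = True.
Set U = False.
Set V = True.
All clauses satisfied.

R: False; A: True; G: True; S: False; Q: True; U: False; V: True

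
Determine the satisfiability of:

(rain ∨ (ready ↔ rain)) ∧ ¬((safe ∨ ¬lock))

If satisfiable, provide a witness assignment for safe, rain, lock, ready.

safe=F; rain=T; lock=T; ready=F

  rain ∨ (ready ↔ rain) = True
    ready ↔ rain = False
  ¬((safe ∨ ¬lock)) = True
    safe ∨ ¬lock = False
      ¬lock = False
Both conjuncts True, so the formula holds.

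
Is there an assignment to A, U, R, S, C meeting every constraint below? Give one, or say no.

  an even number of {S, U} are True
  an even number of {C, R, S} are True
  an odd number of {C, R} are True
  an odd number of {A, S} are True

A=F, U=T, R=F, S=T, C=T

{S, U}: 2 true → even ✓
{C, R, S}: 2 true → even ✓
{C, R}: 1 true → odd ✓
{A, S}: 1 true → odd ✓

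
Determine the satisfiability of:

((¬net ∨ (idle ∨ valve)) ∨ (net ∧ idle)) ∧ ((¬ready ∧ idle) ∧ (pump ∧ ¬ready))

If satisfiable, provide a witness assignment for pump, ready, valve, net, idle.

pump: True, ready: False, valve: False, net: True, idle: True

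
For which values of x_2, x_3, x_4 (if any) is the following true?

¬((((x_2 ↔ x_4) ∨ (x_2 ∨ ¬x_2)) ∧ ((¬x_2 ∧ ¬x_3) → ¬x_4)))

x_2=F, x_3=F, x_4=T

  ¬((((x_2 ↔ x_4) ∨ (x_2 ∨ ¬x_2)) ∧ ((¬x_2 ∧ ¬x_3) → ¬x_4))) = True
    ((x_2 ↔ x_4) ∨ (x_2 ∨ ¬x_2)) ∧ ((¬x_2 ∧ ¬x_3) → ¬x_4) = False
      (x_2 ↔ x_4) ∨ (x_2 ∨ ¬x_2) = True
        x_2 ↔ x_4 = False
        x_2 ∨ ¬x_2 = True
          ¬x_2 = True
      (¬x_2 ∧ ¬x_3) → ¬x_4 = False
        ¬x_2 ∧ ¬x_3 = True
          ¬x_2 = True
          ¬x_3 = True
        ¬x_4 = False
The formula evaluates to True.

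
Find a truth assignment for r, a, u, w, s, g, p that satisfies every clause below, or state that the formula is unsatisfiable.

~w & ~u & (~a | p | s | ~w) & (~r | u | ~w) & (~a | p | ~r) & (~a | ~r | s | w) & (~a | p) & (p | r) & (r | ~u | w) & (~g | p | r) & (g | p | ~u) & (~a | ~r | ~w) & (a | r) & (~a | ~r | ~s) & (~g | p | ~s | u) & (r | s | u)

r = True, a = False, u = False, w = False, s = False, g = True, p = True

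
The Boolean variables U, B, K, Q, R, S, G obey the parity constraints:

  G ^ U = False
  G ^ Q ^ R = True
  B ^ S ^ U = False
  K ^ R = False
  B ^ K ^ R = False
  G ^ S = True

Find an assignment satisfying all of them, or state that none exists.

Adding constraints 1, 3, 4, 5, 6 mod 2: every variable appears an even number of times on the left, so the left side is 0.
But the right sides sum to 1 (mod 2). 0 ≠ 1 — the system is inconsistent.

UNSATISFIABLE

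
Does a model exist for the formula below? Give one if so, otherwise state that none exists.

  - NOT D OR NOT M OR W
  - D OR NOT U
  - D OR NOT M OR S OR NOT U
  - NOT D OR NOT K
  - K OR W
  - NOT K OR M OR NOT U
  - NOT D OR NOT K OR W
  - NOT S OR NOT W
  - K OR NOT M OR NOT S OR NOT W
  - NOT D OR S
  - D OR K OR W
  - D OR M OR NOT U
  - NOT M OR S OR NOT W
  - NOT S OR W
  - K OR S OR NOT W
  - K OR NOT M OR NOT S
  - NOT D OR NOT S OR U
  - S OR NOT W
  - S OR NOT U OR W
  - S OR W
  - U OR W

Unsatisfiable

Case W = True:
  (NOT S OR NOT W) forces S = False.
  Clause (S OR NOT W) is falsified — contradiction.
Case W = False:
  (K OR W) forces K = True.
  (NOT D OR NOT K) forces D = False.
  (D OR NOT U) forces U = False.
  Clause (U OR W) is falsified — contradiction.
Both cases fail, so the formula is unsatisfiable.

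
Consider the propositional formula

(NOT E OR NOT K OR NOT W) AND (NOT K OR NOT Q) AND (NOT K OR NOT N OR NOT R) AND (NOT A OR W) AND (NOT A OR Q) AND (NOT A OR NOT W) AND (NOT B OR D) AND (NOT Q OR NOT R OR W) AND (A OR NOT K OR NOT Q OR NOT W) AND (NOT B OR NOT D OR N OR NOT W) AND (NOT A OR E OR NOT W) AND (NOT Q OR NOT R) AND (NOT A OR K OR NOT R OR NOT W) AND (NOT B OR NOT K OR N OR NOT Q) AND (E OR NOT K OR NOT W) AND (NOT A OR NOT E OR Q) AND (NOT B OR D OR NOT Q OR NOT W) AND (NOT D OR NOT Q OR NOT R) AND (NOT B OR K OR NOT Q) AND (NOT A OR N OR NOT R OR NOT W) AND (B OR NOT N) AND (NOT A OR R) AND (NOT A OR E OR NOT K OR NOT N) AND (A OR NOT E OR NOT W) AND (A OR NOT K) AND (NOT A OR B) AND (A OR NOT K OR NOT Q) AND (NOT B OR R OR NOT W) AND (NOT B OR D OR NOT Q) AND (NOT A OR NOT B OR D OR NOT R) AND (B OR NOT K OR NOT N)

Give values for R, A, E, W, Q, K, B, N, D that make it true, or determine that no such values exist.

R: True; A: False; E: True; W: False; Q: False; K: False; B: False; N: False; D: True

Set R = True.
  then (NOT Q OR NOT R) forces Q = False.
  then (NOT A OR Q) forces A = False.
  then (A OR NOT K) forces K = False.
Set E = True.
  then (A OR NOT E OR NOT W) forces W = False.
Set B = False.
  then (B OR NOT N) forces N = False.
Set D = True.
All clauses satisfied.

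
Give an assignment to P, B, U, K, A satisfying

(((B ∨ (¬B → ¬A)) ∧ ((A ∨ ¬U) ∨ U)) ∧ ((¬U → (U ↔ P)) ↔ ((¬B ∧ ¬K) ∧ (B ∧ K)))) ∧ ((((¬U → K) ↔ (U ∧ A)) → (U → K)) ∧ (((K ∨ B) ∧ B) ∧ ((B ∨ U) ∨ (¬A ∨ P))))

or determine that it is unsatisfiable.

P: True, B: True, U: False, K: True, A: True

  ((B ∨ (¬B → ¬A)) ∧ ((A ∨ ¬U) ∨ U)) ∧ ((¬U → (U ↔ P)) ↔ ((¬B ∧ ¬K) ∧ (B ∧ K))) = True
    (B ∨ (¬B → ¬A)) ∧ ((A ∨ ¬U) ∨ U) = True
      B ∨ (¬B → ¬A) = True
        ¬B → ¬A = True
          ¬B = False
          ¬A = False
      (A ∨ ¬U) ∨ U = True
        A ∨ ¬U = True
          ¬U = True
    (¬U → (U ↔ P)) ↔ ((¬B ∧ ¬K) ∧ (B ∧ K)) = True
      ¬U → (U ↔ P) = False
        ¬U = True
        U ↔ P = False
      (¬B ∧ ¬K) ∧ (B ∧ K) = False
        ¬B ∧ ¬K = False
          ¬B = False
          ¬K = False
        B ∧ K = True
  (((¬U → K) ↔ (U ∧ A)) → (U → K)) ∧ (((K ∨ B) ∧ B) ∧ ((B ∨ U) ∨ (¬A ∨ P))) = True
    ((¬U → K) ↔ (U ∧ A)) → (U → K) = True
      (¬U → K) ↔ (U ∧ A) = False
        ¬U → K = True
          ¬U = True
        U ∧ A = False
      U → K = True
    ((K ∨ B) ∧ B) ∧ ((B ∨ U) ∨ (¬A ∨ P)) = True
      (K ∨ B) ∧ B = True
        K ∨ B = True
      (B ∨ U) ∨ (¬A ∨ P) = True
        B ∨ U = True
        ¬A ∨ P = True
          ¬A = False
Both conjuncts True, so the formula holds.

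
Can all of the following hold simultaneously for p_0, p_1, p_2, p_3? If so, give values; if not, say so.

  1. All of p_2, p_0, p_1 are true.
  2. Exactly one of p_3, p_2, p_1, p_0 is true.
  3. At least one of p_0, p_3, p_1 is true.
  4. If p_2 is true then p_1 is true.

The formula is unsatisfiable.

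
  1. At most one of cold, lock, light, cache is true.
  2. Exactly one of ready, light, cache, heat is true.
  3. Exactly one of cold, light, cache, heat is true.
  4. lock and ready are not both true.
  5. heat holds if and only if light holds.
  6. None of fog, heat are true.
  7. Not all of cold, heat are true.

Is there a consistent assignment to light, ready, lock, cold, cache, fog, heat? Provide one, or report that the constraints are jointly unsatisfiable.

light: False, ready: True, lock: False, cold: True, cache: False, fog: False, heat: False

  (1) {cold, lock, light, cache}: 1 true — at most one ✓
  (2) {ready, light, cache, heat}: 1 true — exactly one ✓
  (3) {cold, light, cache, heat}: 1 true — exactly one ✓
  (4) lock=F, ready=T — not both ✓
  (5) heat=F, light=F — same ✓
  (6) {fog, heat}: 0 true — none ✓
  (7) {cold, heat}: 1/2 true — not all ✓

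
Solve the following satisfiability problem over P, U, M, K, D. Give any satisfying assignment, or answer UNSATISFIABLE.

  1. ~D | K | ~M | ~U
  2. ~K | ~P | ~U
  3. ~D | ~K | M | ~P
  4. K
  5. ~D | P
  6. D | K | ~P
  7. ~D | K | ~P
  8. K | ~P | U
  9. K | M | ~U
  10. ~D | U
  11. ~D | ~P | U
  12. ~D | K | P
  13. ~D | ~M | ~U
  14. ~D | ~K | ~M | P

P=F, U=F, M=F, K=T, D=F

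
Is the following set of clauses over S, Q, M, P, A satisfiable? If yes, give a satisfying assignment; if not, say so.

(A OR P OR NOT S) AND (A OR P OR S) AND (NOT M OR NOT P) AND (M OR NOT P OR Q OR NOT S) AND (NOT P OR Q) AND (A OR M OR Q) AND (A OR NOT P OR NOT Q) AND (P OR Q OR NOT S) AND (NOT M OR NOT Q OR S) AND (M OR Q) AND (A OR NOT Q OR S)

Set S = False.
Set Q = True.
  then (NOT M OR NOT Q OR S) forces M = False.
  then (A OR NOT Q OR S) forces A = True.
Set P = False.
All clauses satisfied.

S: False; Q: True; M: False; P: False; A: True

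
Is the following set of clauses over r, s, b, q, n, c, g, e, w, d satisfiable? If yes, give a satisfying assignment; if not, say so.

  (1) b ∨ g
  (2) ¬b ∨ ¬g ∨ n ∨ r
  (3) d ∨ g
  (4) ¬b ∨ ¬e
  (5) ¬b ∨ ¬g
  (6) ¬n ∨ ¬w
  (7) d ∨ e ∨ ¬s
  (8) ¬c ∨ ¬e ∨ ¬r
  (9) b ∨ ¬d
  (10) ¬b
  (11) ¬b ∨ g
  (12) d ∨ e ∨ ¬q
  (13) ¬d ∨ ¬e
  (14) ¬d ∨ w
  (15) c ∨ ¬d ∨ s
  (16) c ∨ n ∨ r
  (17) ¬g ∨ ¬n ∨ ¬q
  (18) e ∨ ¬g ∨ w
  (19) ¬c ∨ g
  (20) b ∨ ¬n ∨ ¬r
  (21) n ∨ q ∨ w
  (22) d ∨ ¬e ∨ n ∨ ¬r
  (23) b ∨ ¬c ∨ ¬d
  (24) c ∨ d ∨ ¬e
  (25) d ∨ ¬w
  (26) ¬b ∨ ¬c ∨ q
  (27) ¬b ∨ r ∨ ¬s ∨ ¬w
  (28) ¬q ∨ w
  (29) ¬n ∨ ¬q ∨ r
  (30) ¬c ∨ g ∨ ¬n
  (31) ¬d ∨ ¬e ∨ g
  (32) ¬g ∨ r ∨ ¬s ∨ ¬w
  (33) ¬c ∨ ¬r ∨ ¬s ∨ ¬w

r = False; s = False; b = False; q = False; n = True; c = True; g = True; e = True; w = False; d = False

Unit clause (¬b) forces b = False.
In (b ∨ g) only g is left, so g = True.
In (b ∨ ¬d) only ¬d is left, so d = False.
In (d ∨ ¬w) only ¬w is left, so w = False.
In (¬q ∨ w) only ¬q is left, so q = False.
In (e ∨ ¬g ∨ w) only e is left, so e = True.
In (n ∨ q ∨ w) only n is left, so n = True.
In (c ∨ d ∨ ¬e) only c is left, so c = True.
In (¬c ∨ ¬e ∨ ¬r) only ¬r is left, so r = False.
Set s = False.
All clauses satisfied.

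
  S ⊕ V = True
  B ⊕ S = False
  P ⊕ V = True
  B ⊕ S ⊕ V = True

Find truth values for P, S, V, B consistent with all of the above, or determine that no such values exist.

P: False; S: False; V: True; B: False

S ⊕ V = F ⊕ T = True ✓
B ⊕ S = F ⊕ F = False ✓
P ⊕ V = F ⊕ T = True ✓
B ⊕ S ⊕ V = F ⊕ F ⊕ T = True ✓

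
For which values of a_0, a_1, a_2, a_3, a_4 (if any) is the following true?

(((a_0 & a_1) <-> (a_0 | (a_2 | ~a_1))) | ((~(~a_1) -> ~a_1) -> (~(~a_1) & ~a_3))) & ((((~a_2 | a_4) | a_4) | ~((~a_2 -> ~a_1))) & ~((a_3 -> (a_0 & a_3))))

a_0: False; a_1: True; a_2: True; a_3: True; a_4: True

  ((a_0 & a_1) <-> (a_0 | (a_2 | ~a_1))) | ((~(~a_1) -> ~a_1) -> (~(~a_1) & ~a_3)) = True
    (a_0 & a_1) <-> (a_0 | (a_2 | ~a_1)) = False
      a_0 & a_1 = False
      a_0 | (a_2 | ~a_1) = True
        a_2 | ~a_1 = True
          ~a_1 = False
    (~(~a_1) -> ~a_1) -> (~(~a_1) & ~a_3) = True
      ~(~a_1) -> ~a_1 = False
        ~(~a_1) = True
          ~a_1 = False
        ~a_1 = False
      ~(~a_1) & ~a_3 = False
        ~(~a_1) = True
          ~a_1 = False
        ~a_3 = False
  (((~a_2 | a_4) | a_4) | ~((~a_2 -> ~a_1))) & ~((a_3 -> (a_0 & a_3))) = True
    ((~a_2 | a_4) | a_4) | ~((~a_2 -> ~a_1)) = True
      (~a_2 | a_4) | a_4 = True
        ~a_2 | a_4 = True
          ~a_2 = False
      ~((~a_2 -> ~a_1)) = False
        ~a_2 -> ~a_1 = True
          ~a_2 = False
          ~a_1 = False
    ~((a_3 -> (a_0 & a_3))) = True
      a_3 -> (a_0 & a_3) = False
        a_0 & a_3 = False
Both conjuncts True, so the formula holds.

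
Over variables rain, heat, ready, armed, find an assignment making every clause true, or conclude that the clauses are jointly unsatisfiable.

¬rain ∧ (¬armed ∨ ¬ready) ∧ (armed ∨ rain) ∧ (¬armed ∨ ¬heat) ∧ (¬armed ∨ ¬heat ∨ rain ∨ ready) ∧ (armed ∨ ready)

Unit clause (¬rain) forces rain = False.
In (armed ∨ rain) only armed is left, so armed = True.
In (¬armed ∨ ¬heat) only ¬heat is left, so heat = False.
In (¬armed ∨ ¬ready) only ¬ready is left, so ready = False.
All clauses satisfied.

rain: False; heat: False; ready: False; armed: True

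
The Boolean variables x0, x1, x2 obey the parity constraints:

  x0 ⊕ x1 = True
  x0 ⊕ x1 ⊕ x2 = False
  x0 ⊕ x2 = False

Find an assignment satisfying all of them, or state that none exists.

x0=T, x1=F, x2=T

x0 ⊕ x1 = T ⊕ F = True ✓
x0 ⊕ x1 ⊕ x2 = T ⊕ F ⊕ T = False ✓
x0 ⊕ x2 = T ⊕ T = False ✓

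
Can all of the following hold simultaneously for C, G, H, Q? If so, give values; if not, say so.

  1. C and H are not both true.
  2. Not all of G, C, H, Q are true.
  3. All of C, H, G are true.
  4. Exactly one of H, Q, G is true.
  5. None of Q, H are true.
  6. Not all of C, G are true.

Case H = True:
  Constraint (5) is violated (H=T) — contradiction.
Case H = False:
  Constraint (3) is violated (H=F) — contradiction.
Both cases fail — unsatisfiable.

The formula is unsatisfiable.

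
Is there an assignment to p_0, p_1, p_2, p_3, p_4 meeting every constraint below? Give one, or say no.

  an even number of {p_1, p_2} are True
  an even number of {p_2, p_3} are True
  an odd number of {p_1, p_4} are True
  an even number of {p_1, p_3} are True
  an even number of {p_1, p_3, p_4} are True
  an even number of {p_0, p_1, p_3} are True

p_0=F; p_1=T; p_2=T; p_3=T; p_4=F

{p_1, p_2}: 2 true → even ✓
{p_2, p_3}: 2 true → even ✓
{p_1, p_4}: 1 true → odd ✓
{p_1, p_3}: 2 true → even ✓
{p_1, p_3, p_4}: 2 true → even ✓
{p_0, p_1, p_3}: 2 true → even ✓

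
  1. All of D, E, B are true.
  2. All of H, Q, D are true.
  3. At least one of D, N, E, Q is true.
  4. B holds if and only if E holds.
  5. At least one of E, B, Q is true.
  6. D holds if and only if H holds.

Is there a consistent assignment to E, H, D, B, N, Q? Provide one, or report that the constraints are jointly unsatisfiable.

E = True, H = True, D = True, B = True, N = True, Q = True

  (1) {D, E, B}: all 3 true ✓
  (2) {H, Q, D}: all 3 true ✓
  (3) {D, N, E, Q}: 4 true — at least one ✓
  (4) B=T, E=T — same ✓
  (5) {E, B, Q}: 3 true — at least one ✓
  (6) D=T, H=T — same ✓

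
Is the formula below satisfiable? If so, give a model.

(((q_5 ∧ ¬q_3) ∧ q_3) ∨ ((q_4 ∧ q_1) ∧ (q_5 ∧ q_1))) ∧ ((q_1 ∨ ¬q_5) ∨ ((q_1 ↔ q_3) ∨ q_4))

q_1 = True, q_3 = True, q_4 = True, q_5 = True

  ((q_5 ∧ ¬q_3) ∧ q_3) ∨ ((q_4 ∧ q_1) ∧ (q_5 ∧ q_1)) = True
    (q_5 ∧ ¬q_3) ∧ q_3 = False
      q_5 ∧ ¬q_3 = False
        ¬q_3 = False
    (q_4 ∧ q_1) ∧ (q_5 ∧ q_1) = True
      q_4 ∧ q_1 = True
      q_5 ∧ q_1 = True
  (q_1 ∨ ¬q_5) ∨ ((q_1 ↔ q_3) ∨ q_4) = True
    q_1 ∨ ¬q_5 = True
      ¬q_5 = False
    (q_1 ↔ q_3) ∨ q_4 = True
      q_1 ↔ q_3 = True
Both conjuncts True, so the formula holds.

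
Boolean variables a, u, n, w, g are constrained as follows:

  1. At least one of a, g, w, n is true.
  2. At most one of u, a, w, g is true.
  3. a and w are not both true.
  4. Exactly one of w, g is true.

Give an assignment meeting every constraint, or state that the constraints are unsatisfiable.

a=F, u=F, n=T, w=F, g=T

  (1) {a, g, w, n}: 2 true — at least one ✓
  (2) {u, a, w, g}: 1 true — at most one ✓
  (3) a=F, w=F — not both ✓
  (4) {w, g}: 1 true — exactly one ✓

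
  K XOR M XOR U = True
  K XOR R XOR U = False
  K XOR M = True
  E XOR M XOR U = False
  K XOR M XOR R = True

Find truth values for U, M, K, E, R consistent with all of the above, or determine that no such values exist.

U = False; M = True; K = False; E = True; R = False

K XOR M XOR U = F XOR T XOR F = True ✓
K XOR R XOR U = F XOR F XOR F = False ✓
K XOR M = F XOR T = True ✓
E XOR M XOR U = T XOR T XOR F = False ✓
K XOR M XOR R = F XOR T XOR F = True ✓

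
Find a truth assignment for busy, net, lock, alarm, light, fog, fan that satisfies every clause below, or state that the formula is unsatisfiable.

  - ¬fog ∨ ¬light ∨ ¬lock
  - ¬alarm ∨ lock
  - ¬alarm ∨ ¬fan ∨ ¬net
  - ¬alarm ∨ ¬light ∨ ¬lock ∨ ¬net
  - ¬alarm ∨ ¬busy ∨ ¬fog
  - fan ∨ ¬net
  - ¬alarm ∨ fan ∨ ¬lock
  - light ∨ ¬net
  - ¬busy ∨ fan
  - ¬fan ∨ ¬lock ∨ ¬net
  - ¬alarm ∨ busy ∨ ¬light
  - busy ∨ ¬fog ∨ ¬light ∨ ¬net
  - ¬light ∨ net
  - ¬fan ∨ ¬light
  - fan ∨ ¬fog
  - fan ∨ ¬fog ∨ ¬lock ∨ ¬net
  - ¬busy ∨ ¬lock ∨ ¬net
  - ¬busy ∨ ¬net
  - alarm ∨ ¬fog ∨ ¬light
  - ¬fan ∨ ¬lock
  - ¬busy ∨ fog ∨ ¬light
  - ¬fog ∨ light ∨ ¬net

Set busy = False.
Set net = False.
  then (¬light ∨ net) forces light = False.
Set lock = False.
  then (¬alarm ∨ lock) forces alarm = False.
Set fog = True.
  then (fan ∨ ¬fog) forces fan = True.
All clauses satisfied.

busy=F, net=F, lock=F, alarm=F, light=F, fog=T, fan=T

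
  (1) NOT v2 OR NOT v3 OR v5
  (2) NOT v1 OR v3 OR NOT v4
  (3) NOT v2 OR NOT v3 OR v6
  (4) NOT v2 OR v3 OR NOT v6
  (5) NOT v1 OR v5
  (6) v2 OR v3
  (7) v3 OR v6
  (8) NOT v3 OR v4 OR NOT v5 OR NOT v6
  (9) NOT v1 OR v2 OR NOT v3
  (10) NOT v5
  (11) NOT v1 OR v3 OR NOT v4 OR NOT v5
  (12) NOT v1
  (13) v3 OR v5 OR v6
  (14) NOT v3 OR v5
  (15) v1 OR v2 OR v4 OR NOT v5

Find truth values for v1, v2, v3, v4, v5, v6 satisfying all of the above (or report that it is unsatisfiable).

Case v3 = True:
  (NOT v5) forces v5 = False.
  Clause (NOT v3 OR v5) is falsified — contradiction.
Case v3 = False:
  (v2 OR v3) forces v2 = True.
  (NOT v2 OR v3 OR NOT v6) forces v6 = False.
  Clause (v3 OR v6) is falsified — contradiction.
Both cases fail, so the formula is unsatisfiable.

Unsatisfiable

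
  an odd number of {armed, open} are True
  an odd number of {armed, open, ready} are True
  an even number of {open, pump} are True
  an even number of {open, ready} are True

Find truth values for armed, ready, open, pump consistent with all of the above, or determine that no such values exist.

armed = True; ready = False; open = False; pump = False

{armed, open}: 1 true → odd ✓
{armed, open, ready}: 1 true → odd ✓
{open, pump}: 0 true → even ✓
{open, ready}: 0 true → even ✓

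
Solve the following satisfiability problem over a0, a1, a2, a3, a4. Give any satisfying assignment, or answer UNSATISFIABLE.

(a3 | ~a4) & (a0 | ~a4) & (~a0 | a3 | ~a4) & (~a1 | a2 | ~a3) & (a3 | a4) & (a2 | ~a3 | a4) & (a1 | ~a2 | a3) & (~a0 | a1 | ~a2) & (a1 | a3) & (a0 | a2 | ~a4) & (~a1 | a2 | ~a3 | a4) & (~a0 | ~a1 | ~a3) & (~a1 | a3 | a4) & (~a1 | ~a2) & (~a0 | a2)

Set a0 = False.
  then (a0 | ~a4) forces a4 = False.
  then (a3 | a4) forces a3 = True.
  then (a2 | ~a3 | a4) forces a2 = True.
  then (~a1 | ~a2) forces a1 = False.
All clauses satisfied.

a0 = False, a1 = False, a2 = True, a3 = True, a4 = False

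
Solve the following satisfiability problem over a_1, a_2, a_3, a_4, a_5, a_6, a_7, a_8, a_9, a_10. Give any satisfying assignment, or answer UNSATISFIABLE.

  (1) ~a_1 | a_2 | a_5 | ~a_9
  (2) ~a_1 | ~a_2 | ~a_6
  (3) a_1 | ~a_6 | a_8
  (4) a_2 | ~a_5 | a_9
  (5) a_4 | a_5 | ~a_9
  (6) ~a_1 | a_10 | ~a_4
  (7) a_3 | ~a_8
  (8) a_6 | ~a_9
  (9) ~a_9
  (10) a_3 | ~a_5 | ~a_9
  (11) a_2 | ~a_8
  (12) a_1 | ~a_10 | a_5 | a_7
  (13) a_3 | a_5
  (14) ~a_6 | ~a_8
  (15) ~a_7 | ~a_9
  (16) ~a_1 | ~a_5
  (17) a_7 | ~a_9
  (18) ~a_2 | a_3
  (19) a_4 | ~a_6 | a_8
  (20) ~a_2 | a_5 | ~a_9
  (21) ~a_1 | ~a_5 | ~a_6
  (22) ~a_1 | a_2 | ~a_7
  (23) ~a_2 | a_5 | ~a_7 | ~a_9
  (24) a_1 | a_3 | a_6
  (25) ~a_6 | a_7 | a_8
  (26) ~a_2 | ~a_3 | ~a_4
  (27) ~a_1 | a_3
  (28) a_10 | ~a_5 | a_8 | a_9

a_1=T; a_2=F; a_3=T; a_4=T; a_5=F; a_6=F; a_7=F; a_8=F; a_9=F; a_10=T

Unit clause (~a_9) forces a_9 = False.
Set a_1 = True.
  then (~a_1 | ~a_5) forces a_5 = False.
  then (~a_1 | a_3) forces a_3 = True.
Set a_2 = False.
  then (a_2 | ~a_8) forces a_8 = False.
  then (~a_1 | a_2 | ~a_7) forces a_7 = False.
  then (~a_6 | a_7 | a_8) forces a_6 = False.
Set a_4 = True.
  then (~a_1 | a_10 | ~a_4) forces a_10 = True.
All clauses satisfied.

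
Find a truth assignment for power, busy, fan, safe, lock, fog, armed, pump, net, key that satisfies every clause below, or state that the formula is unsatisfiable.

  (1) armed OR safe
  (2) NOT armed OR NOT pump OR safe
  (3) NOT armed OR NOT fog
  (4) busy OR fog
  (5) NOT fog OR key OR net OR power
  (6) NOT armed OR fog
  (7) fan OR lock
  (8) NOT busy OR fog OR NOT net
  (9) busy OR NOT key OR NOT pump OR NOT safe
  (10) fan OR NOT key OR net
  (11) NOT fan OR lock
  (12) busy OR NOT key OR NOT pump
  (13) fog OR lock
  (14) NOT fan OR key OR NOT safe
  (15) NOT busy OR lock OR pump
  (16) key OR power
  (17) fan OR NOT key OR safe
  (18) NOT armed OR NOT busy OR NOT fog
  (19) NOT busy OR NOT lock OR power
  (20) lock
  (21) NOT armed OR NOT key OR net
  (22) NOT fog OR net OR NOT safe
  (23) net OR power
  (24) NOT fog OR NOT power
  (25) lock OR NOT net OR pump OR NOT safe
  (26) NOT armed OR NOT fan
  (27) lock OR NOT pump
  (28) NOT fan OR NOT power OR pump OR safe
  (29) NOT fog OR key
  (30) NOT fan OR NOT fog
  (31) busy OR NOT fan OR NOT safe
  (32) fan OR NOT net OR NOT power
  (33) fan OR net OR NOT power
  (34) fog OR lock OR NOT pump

power = True; busy = True; fan = True; safe = True; lock = True; fog = False; armed = False; pump = True; net = False; key = True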